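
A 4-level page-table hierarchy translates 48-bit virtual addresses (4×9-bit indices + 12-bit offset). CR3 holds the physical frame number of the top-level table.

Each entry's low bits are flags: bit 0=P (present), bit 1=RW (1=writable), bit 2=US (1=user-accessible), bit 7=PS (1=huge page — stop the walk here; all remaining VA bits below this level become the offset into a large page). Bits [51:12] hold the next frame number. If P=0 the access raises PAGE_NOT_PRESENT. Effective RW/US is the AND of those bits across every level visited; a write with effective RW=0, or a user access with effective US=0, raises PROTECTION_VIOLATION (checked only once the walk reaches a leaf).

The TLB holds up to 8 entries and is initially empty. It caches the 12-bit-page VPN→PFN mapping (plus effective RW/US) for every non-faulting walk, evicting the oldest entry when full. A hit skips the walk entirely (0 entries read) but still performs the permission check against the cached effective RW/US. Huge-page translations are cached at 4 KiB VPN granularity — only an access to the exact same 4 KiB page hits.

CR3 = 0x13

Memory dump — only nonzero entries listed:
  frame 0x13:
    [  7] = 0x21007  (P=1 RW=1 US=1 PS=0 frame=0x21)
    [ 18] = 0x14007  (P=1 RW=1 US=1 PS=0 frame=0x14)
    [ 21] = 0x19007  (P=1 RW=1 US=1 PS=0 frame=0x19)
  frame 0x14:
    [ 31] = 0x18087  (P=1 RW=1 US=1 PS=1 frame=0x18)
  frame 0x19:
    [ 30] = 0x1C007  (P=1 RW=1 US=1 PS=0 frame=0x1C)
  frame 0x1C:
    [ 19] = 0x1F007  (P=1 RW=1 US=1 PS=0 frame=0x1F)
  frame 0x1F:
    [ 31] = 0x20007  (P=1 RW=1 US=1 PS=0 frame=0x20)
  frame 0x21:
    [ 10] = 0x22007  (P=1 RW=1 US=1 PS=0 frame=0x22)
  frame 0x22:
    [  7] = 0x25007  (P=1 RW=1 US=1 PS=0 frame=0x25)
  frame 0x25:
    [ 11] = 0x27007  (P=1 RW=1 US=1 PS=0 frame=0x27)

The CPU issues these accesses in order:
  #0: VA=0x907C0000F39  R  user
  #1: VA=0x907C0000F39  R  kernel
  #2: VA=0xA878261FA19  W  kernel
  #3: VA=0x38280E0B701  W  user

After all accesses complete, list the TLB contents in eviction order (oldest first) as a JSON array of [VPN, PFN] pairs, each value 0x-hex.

Trace:
#0 VA=0x907C0000F39 (r,user):
  L0: frame=0x13 idx=18 entry=0x14007 [P=1 RW=1 US=1 PS=0]
  L1: frame=0x14 idx=31 entry=0x18087 [P=1 RW=1 US=1 PS=1]
  → PA=0x18F39 (huge @L1)  (2 entries read)
#1 VA=0x907C0000F39 (r,kernel):
  TLB hit vpn=0x907C0000 → PA=0x18F39
#2 VA=0xA878261FA19 (w,kernel):
  L0: frame=0x13 idx=21 entry=0x19007 [P=1 RW=1 US=1 PS=0]
  L1: frame=0x19 idx=30 entry=0x1C007 [P=1 RW=1 US=1 PS=0]
  L2: frame=0x1C idx=19 entry=0x1F007 [P=1 RW=1 US=1 PS=0]
  L3: frame=0x1F idx=31 entry=0x20007 [P=1 RW=1 US=1 PS=0]
  → PA=0x20A19  (4 entries read)
#3 VA=0x38280E0B701 (w,user):
  L0: frame=0x13 idx=7 entry=0x21007 [P=1 RW=1 US=1 PS=0]
  L1: frame=0x21 idx=10 entry=0x22007 [P=1 RW=1 US=1 PS=0]
  L2: frame=0x22 idx=7 entry=0x25007 [P=1 RW=1 US=1 PS=0]
  L3: frame=0x25 idx=11 entry=0x27007 [P=1 RW=1 US=1 PS=0]
  → PA=0x27701  (4 entries read)

TLB: [["0x907C0000", "0x18"], ["0xA878261F", "0x20"], ["0x38280E0B", "0x27"]]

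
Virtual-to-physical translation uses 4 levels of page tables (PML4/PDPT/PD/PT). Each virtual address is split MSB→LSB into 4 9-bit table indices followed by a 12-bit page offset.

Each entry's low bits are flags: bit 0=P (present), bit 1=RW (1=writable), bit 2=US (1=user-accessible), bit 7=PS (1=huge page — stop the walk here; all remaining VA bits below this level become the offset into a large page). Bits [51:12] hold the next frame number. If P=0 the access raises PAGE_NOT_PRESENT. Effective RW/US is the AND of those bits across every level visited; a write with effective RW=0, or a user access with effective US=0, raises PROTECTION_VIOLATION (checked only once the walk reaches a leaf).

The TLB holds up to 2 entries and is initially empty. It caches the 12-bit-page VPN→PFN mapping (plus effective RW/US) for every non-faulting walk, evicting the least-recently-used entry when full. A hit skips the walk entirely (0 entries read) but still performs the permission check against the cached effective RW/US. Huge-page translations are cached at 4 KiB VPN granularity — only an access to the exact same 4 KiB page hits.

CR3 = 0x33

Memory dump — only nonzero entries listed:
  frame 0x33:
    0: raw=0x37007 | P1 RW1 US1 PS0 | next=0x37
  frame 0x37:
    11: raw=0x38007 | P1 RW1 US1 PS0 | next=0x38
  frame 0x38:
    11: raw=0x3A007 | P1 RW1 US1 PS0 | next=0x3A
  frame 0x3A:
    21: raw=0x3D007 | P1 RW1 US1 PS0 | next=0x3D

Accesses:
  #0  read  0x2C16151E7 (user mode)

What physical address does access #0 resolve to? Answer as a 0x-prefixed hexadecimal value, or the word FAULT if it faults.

Per-access translation:
#0 VA=0x2C16151E7 (r,user):
  L0 @0x33[0] → 0x37007  P=1,RW=1,US=1,PS=0
  L1 @0x37[11] → 0x38007  P=1,RW=1,US=1,PS=0
  L2 @0x38[11] → 0x3A007  P=1,RW=1,US=1,PS=0
  L3 @0x3A[21] → 0x3D007  P=1,RW=1,US=1,PS=0
  → PA=0x3D1E7  (4 entries read)

Access #0 PA: 0x3D1E7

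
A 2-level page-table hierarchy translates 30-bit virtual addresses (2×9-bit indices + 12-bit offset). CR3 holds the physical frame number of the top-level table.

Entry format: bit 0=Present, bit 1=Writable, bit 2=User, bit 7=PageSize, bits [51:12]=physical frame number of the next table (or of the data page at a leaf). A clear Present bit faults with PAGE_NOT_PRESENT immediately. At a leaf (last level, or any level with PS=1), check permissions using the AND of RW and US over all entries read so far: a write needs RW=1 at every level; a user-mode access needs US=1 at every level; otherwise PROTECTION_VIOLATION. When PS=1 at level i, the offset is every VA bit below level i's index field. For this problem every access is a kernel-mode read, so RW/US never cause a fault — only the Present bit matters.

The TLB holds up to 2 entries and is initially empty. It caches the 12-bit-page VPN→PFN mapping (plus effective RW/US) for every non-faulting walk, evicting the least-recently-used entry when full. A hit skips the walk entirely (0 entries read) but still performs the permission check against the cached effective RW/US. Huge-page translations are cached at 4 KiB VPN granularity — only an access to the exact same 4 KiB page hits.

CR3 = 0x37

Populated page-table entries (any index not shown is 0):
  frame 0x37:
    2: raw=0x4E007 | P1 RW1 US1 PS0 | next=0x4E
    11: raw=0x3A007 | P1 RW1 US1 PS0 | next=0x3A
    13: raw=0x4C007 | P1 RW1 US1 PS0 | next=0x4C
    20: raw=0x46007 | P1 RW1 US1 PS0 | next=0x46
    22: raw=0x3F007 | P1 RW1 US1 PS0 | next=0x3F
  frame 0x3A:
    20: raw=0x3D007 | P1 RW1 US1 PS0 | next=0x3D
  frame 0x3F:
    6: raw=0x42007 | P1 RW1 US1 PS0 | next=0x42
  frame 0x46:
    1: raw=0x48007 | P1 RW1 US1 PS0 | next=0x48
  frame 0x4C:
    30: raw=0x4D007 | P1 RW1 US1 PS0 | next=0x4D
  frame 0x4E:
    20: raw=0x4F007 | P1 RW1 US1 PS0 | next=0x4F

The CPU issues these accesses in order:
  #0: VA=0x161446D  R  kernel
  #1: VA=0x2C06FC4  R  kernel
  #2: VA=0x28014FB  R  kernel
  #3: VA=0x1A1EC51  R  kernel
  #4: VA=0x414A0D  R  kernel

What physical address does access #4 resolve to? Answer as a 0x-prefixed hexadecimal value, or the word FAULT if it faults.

Trace:
#0 VA=0x161446D (r,kernel):
  L0: frame=0x37 idx=11 entry=0x3A007 [P=1 RW=1 US=1 PS=0]
  L1: frame=0x3A idx=20 entry=0x3D007 [P=1 RW=1 US=1 PS=0]
  ⇒ phys 0x3D46D  [2 reads]
#1 VA=0x2C06FC4 (r,kernel):
  L0: frame=0x37 idx=22 entry=0x3F007 [P=1 RW=1 US=1 PS=0]
  L1: frame=0x3F idx=6 entry=0x42007 [P=1 RW=1 US=1 PS=0]
  ⇒ phys 0x42FC4  [2 reads]
#2 VA=0x28014FB (r,kernel):
  L0: frame=0x37 idx=20 entry=0x46007 [P=1 RW=1 US=1 PS=0]
  L1: frame=0x46 idx=1 entry=0x48007 [P=1 RW=1 US=1 PS=0]
  ⇒ phys 0x484FB  [2 reads]
#3 VA=0x1A1EC51 (r,kernel):
  L0: frame=0x37 idx=13 entry=0x4C007 [P=1 RW=1 US=1 PS=0]
  L1: frame=0x4C idx=30 entry=0x4D007 [P=1 RW=1 US=1 PS=0]
  ⇒ phys 0x4DC51  [2 reads]
#4 VA=0x414A0D (r,kernel):
  L0: frame=0x37 idx=2 entry=0x4E007 [P=1 RW=1 US=1 PS=0]
  L1: frame=0x4E idx=20 entry=0x4F007 [P=1 RW=1 US=1 PS=0]
  ⇒ phys 0x4FA0D  [2 reads]

Access #4 PA: 0x4FA0D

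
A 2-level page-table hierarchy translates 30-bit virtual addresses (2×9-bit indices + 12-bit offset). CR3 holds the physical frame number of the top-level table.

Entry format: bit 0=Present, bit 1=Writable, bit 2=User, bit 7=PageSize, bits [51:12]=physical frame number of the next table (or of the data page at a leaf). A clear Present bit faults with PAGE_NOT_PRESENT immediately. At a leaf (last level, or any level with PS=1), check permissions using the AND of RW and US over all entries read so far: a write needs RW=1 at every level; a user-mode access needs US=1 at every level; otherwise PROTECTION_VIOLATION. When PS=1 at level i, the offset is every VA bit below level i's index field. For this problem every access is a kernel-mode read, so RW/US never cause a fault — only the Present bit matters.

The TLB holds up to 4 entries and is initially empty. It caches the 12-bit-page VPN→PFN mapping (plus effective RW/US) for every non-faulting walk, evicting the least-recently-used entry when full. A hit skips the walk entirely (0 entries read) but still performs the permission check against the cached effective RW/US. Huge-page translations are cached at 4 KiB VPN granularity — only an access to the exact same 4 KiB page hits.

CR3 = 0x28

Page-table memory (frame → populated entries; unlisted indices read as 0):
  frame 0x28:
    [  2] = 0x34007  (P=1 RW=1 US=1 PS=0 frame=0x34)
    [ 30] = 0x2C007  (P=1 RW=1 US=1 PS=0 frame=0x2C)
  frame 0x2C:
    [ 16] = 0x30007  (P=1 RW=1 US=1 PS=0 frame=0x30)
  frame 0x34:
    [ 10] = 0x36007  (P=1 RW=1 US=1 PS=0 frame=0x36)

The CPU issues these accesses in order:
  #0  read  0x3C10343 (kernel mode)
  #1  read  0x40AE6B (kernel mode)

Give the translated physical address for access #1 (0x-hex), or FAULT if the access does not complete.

Walk each access:
#0 VA=0x3C10343 (r,kernel):
  L0 @0x28[30] → 0x2C007  P=1,RW=1,US=1,PS=0
  L1 @0x2C[16] → 0x30007  P=1,RW=1,US=1,PS=0
  → PA=0x30343  (2 entries read)
#1 VA=0x40AE6B (r,kernel):
  L0 @0x28[2] → 0x34007  P=1,RW=1,US=1,PS=0
  L1 @0x34[10] → 0x36007  P=1,RW=1,US=1,PS=0
  → PA=0x36E6B  (2 entries read)

Access #1 PA: 0x36E6B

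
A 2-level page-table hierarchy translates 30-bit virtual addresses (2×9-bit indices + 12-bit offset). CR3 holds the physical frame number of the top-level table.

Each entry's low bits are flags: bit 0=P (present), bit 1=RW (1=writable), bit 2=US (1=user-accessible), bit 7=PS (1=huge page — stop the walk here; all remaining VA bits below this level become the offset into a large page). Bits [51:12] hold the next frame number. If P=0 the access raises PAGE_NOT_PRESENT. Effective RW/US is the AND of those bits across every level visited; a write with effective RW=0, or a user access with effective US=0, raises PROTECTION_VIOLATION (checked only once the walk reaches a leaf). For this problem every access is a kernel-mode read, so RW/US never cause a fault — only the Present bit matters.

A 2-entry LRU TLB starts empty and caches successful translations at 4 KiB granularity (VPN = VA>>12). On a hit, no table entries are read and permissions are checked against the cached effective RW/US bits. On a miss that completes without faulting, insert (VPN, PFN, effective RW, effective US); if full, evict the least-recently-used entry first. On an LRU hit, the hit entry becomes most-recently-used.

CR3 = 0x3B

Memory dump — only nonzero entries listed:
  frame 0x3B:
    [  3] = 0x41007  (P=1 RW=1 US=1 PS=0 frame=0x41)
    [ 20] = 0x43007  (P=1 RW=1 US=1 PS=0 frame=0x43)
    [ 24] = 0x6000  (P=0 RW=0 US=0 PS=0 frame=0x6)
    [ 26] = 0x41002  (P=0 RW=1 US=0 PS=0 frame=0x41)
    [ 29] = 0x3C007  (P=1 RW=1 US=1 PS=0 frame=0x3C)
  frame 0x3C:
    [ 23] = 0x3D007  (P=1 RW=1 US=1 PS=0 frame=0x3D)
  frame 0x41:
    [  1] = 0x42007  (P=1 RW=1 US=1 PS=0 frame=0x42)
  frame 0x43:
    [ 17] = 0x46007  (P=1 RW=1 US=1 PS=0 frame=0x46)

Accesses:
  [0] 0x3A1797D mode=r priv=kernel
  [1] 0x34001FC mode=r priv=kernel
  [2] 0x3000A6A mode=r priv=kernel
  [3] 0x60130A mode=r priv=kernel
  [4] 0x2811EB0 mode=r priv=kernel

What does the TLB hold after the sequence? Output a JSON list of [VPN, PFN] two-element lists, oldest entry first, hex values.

Per-access translation:
#0 VA=0x3A1797D (r,kernel):
  lvl0: tbl 0x3B, slot 29 ⇒ 0x3C007 (P1/RW1/US1/PS0)
  lvl1: tbl 0x3C, slot 23 ⇒ 0x3D007 (P1/RW1/US1/PS0)
  ✓ 0x3D97D  — 2 lookups
#1 VA=0x34001FC (r,kernel):
  lvl0: tbl 0x3B, slot 26 ⇒ 0x41002 (P0/RW1/US0/PS0)
  ⇒ fault: PAGE_NOT_PRESENT  — 1 lookups
#2 VA=0x3000A6A (r,kernel):
  lvl0: tbl 0x3B, slot 24 ⇒ 0x6000 (P0/RW0/US0/PS0)
  ⇒ fault: PAGE_NOT_PRESENT  — 1 lookups
#3 VA=0x60130A (r,kernel):
  lvl0: tbl 0x3B, slot 3 ⇒ 0x41007 (P1/RW1/US1/PS0)
  lvl1: tbl 0x41, slot 1 ⇒ 0x42007 (P1/RW1/US1/PS0)
  ✓ 0x4230A  — 2 lookups
#4 VA=0x2811EB0 (r,kernel):
  lvl0: tbl 0x3B, slot 20 ⇒ 0x43007 (P1/RW1/US1/PS0)
  lvl1: tbl 0x43, slot 17 ⇒ 0x46007 (P1/RW1/US1/PS0)
  ✓ 0x46EB0  — 2 lookups

TLB: [["0x601", "0x42"], ["0x2811", "0x46"]]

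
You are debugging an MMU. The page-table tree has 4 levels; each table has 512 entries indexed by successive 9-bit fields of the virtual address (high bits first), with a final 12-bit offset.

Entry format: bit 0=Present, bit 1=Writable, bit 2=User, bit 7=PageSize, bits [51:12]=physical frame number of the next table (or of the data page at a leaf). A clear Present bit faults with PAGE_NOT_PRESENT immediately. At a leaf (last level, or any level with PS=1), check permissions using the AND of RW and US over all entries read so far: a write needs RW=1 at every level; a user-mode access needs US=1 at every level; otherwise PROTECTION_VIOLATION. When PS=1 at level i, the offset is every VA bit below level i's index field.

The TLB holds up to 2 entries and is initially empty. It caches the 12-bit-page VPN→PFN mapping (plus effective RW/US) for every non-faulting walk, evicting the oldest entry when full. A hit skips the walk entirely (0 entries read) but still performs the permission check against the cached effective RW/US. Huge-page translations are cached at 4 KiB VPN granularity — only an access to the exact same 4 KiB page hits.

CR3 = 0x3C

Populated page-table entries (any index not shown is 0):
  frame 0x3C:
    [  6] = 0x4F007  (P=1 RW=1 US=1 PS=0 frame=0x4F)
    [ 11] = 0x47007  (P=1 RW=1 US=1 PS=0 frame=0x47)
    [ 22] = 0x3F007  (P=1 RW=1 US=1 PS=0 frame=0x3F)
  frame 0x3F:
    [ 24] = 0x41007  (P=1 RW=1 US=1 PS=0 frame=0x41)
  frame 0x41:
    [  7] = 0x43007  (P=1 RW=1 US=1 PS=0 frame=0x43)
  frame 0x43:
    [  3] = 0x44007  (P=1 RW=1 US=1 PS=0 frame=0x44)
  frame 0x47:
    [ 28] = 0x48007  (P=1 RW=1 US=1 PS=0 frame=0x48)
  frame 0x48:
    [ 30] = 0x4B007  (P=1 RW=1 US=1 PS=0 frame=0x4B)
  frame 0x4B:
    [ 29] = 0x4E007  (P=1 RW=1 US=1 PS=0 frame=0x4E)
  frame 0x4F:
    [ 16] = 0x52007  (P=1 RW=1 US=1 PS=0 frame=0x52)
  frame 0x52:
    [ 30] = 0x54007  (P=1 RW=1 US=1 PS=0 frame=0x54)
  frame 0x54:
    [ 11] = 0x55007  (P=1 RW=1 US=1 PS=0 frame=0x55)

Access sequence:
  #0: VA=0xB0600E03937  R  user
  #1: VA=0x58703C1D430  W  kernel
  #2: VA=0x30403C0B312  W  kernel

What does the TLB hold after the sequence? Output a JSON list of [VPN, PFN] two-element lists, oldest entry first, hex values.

Trace:
#0 VA=0xB0600E03937 (r,user):
  L0 @0x3C[22] → 0x3F007  P=1,RW=1,US=1,PS=0
  L1 @0x3F[24] → 0x41007  P=1,RW=1,US=1,PS=0
  L2 @0x41[7] → 0x43007  P=1,RW=1,US=1,PS=0
  L3 @0x43[3] → 0x44007  P=1,RW=1,US=1,PS=0
  → PA=0x44937  (4 entries read)
#1 VA=0x58703C1D430 (w,kernel):
  L0 @0x3C[11] → 0x47007  P=1,RW=1,US=1,PS=0
  L1 @0x47[28] → 0x48007  P=1,RW=1,US=1,PS=0
  L2 @0x48[30] → 0x4B007  P=1,RW=1,US=1,PS=0
  L3 @0x4B[29] → 0x4E007  P=1,RW=1,US=1,PS=0
  → PA=0x4E430  (4 entries read)
#2 VA=0x30403C0B312 (w,kernel):
  L0 @0x3C[6] → 0x4F007  P=1,RW=1,US=1,PS=0
  L1 @0x4F[16] → 0x52007  P=1,RW=1,US=1,PS=0
  L2 @0x52[30] → 0x54007  P=1,RW=1,US=1,PS=0
  L3 @0x54[11] → 0x55007  P=1,RW=1,US=1,PS=0
  → PA=0x55312  (4 entries read)

TLB: [["0x58703C1D", "0x4E"], ["0x30403C0B", "0x55"]]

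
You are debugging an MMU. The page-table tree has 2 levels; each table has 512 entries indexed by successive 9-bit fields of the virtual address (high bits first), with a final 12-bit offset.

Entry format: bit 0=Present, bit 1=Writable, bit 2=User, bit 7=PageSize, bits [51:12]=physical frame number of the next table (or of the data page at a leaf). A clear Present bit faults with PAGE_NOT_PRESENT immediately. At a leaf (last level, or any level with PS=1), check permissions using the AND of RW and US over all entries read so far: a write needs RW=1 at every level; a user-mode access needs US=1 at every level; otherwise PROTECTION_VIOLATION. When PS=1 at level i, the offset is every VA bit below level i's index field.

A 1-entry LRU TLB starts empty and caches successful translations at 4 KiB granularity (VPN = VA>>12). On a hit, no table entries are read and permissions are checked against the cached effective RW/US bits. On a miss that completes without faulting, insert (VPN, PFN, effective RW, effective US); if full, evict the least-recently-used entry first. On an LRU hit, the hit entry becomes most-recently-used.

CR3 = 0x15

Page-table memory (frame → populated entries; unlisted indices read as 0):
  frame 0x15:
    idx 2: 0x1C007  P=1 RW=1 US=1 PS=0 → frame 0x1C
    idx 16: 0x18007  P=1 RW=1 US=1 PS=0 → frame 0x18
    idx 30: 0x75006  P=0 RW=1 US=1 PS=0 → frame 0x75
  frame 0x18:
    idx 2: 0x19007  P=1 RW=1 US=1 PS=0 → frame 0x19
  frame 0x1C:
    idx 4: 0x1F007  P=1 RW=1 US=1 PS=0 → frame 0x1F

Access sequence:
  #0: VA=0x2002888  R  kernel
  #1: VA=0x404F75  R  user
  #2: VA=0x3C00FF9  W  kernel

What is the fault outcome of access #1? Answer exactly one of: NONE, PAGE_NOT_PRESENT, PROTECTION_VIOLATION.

Walk each access:
#0 VA=0x2002888 (r,kernel):
  lvl0: tbl 0x15, slot 16 ⇒ 0x18007 (P1/RW1/US1/PS0)
  lvl1: tbl 0x18, slot 2 ⇒ 0x19007 (P1/RW1/US1/PS0)
  → PA=0x19888  (2 entries read)
#1 VA=0x404F75 (r,user):
  lvl0: tbl 0x15, slot 2 ⇒ 0x1C007 (P1/RW1/US1/PS0)
  lvl1: tbl 0x1C, slot 4 ⇒ 0x1F007 (P1/RW1/US1/PS0)
  → PA=0x1FF75  (2 entries read)
#2 VA=0x3C00FF9 (w,kernel):
  lvl0: tbl 0x15, slot 30 ⇒ 0x75006 (P0/RW1/US1/PS0)
  ⇒ fault: PAGE_NOT_PRESENT  — 1 lookups

Access #1 fault: NONE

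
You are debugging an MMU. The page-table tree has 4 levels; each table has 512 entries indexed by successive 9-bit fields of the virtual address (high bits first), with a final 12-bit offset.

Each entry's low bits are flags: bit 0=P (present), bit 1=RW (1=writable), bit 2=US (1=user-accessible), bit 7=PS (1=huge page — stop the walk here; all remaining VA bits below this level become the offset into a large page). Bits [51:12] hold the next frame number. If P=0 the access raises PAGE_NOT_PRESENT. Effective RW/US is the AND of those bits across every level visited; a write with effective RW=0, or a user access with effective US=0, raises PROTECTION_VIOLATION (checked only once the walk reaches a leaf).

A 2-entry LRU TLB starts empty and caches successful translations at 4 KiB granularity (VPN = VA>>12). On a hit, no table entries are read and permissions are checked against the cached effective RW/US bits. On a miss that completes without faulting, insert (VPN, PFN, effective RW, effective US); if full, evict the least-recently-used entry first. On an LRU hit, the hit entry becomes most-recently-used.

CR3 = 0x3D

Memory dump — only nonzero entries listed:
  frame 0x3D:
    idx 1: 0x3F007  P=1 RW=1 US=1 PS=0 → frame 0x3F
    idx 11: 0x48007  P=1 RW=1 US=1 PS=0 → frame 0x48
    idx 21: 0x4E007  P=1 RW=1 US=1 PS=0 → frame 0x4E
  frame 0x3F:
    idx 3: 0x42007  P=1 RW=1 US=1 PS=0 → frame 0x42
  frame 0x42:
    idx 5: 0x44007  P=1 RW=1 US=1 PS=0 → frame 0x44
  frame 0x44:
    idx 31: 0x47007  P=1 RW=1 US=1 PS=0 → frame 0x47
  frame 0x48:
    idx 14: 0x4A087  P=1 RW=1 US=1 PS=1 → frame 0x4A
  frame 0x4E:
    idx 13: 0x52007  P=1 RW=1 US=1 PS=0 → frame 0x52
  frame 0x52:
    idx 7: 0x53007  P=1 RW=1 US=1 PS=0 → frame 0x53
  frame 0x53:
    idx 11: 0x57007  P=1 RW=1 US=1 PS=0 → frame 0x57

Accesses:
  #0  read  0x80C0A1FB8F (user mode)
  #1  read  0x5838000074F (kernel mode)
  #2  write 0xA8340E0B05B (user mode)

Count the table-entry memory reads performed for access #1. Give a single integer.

Trace:
#0 VA=0x80C0A1FB8F (r,user):
  [0] read 0x3D idx=1: raw=0x3F007 flags P=1 W=1 U=1 S=0
  [1] read 0x3F idx=3: raw=0x42007 flags P=1 W=1 U=1 S=0
  [2] read 0x42 idx=5: raw=0x44007 flags P=1 W=1 U=1 S=0
  [3] read 0x44 idx=31: raw=0x47007 flags P=1 W=1 U=1 S=0
  ⇒ phys 0x47B8F  [4 reads]
#1 VA=0x5838000074F (r,kernel):
  [0] read 0x3D idx=11: raw=0x48007 flags P=1 W=1 U=1 S=0
  [1] read 0x48 idx=14: raw=0x4A087 flags P=1 W=1 U=1 S=1
  ⇒ phys 0x4A74F (huge @L1)  [2 reads]
#2 VA=0xA8340E0B05B (w,user):
  [0] read 0x3D idx=21: raw=0x4E007 flags P=1 W=1 U=1 S=0
  [1] read 0x4E idx=13: raw=0x52007 flags P=1 W=1 U=1 S=0
  [2] read 0x52 idx=7: raw=0x53007 flags P=1 W=1 U=1 S=0
  [3] read 0x53 idx=11: raw=0x57007 flags P=1 W=1 U=1 S=0
  ⇒ phys 0x5705B  [4 reads]

Entries read for #1: 2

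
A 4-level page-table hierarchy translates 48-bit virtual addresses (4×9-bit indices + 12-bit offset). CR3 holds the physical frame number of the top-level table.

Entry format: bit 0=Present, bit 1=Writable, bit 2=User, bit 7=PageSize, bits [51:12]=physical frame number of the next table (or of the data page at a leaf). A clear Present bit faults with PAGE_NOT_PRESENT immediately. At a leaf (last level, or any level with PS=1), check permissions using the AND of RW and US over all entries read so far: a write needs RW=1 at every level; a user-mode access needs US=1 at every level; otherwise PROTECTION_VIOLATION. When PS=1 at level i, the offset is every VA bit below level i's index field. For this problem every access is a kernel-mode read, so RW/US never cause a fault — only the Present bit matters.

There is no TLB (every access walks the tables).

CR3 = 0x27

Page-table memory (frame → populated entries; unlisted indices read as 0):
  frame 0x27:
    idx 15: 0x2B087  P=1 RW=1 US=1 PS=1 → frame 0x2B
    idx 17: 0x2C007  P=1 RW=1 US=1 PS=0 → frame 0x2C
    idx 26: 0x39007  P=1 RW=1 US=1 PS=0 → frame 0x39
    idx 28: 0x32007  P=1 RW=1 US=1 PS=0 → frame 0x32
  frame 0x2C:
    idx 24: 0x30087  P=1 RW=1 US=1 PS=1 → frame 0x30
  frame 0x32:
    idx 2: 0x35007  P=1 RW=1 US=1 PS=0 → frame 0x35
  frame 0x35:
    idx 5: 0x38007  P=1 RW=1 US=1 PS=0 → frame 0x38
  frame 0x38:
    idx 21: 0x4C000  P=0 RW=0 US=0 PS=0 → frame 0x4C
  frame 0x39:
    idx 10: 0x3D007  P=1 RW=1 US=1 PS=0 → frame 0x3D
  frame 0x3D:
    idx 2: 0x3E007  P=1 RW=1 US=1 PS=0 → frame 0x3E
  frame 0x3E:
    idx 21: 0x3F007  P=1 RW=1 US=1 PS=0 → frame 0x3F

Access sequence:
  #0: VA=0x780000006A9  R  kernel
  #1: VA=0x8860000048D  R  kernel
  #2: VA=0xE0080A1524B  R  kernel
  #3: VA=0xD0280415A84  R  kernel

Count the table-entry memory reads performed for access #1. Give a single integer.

Walk each access:
#0 VA=0x780000006A9 (r,kernel):
  L0: frame=0x27 idx=15 entry=0x2B087 [P=1 RW=1 US=1 PS=1]
  → PA=0x2B6A9 (huge @L0)  (1 entries read)
#1 VA=0x8860000048D (r,kernel):
  L0: frame=0x27 idx=17 entry=0x2C007 [P=1 RW=1 US=1 PS=0]
  L1: frame=0x2C idx=24 entry=0x30087 [P=1 RW=1 US=1 PS=1]
  → PA=0x3048D (huge @L1)  (2 entries read)
#2 VA=0xE0080A1524B (r,kernel):
  L0: frame=0x27 idx=28 entry=0x32007 [P=1 RW=1 US=1 PS=0]
  L1: frame=0x32 idx=2 entry=0x35007 [P=1 RW=1 US=1 PS=0]
  L2: frame=0x35 idx=5 entry=0x38007 [P=1 RW=1 US=1 PS=0]
  L3: frame=0x38 idx=21 entry=0x4C000 [P=0 RW=0 US=0 PS=0]
  ⇒ fault: PAGE_NOT_PRESENT  — 4 lookups
#3 VA=0xD0280415A84 (r,kernel):
  L0: frame=0x27 idx=26 entry=0x39007 [P=1 RW=1 US=1 PS=0]
  L1: frame=0x39 idx=10 entry=0x3D007 [P=1 RW=1 US=1 PS=0]
  L2: frame=0x3D idx=2 entry=0x3E007 [P=1 RW=1 US=1 PS=0]
  L3: frame=0x3E idx=21 entry=0x3F007 [P=1 RW=1 US=1 PS=0]
  → PA=0x3FA84  (4 entries read)

Entries read for #1: 2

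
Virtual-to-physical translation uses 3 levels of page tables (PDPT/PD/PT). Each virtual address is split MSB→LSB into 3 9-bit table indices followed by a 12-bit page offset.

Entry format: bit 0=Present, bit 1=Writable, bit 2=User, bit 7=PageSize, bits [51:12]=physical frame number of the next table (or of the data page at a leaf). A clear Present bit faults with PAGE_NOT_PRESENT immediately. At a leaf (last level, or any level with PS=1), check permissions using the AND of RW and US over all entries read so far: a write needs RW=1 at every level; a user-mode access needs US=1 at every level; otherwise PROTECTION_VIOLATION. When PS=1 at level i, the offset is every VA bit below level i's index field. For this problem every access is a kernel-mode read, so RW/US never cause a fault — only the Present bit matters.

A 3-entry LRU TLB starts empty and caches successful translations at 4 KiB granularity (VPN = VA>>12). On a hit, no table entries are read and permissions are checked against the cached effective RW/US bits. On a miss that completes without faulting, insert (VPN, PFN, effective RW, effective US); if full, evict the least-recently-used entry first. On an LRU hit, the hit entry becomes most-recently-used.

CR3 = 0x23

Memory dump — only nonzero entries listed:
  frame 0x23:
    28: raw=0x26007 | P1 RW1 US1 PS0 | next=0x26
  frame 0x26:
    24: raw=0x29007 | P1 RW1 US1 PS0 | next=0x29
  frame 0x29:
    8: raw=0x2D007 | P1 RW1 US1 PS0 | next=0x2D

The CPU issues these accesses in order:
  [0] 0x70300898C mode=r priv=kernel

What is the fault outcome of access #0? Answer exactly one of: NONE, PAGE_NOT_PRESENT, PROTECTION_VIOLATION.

Walk each access:
#0 VA=0x70300898C (r,kernel):
  L0 @0x23[28] → 0x26007  P=1,RW=1,US=1,PS=0
  L1 @0x26[24] → 0x29007  P=1,RW=1,US=1,PS=0
  L2 @0x29[8] → 0x2D007  P=1,RW=1,US=1,PS=0
  ✓ 0x2D98C  — 3 lookups

Access #0 fault: NONE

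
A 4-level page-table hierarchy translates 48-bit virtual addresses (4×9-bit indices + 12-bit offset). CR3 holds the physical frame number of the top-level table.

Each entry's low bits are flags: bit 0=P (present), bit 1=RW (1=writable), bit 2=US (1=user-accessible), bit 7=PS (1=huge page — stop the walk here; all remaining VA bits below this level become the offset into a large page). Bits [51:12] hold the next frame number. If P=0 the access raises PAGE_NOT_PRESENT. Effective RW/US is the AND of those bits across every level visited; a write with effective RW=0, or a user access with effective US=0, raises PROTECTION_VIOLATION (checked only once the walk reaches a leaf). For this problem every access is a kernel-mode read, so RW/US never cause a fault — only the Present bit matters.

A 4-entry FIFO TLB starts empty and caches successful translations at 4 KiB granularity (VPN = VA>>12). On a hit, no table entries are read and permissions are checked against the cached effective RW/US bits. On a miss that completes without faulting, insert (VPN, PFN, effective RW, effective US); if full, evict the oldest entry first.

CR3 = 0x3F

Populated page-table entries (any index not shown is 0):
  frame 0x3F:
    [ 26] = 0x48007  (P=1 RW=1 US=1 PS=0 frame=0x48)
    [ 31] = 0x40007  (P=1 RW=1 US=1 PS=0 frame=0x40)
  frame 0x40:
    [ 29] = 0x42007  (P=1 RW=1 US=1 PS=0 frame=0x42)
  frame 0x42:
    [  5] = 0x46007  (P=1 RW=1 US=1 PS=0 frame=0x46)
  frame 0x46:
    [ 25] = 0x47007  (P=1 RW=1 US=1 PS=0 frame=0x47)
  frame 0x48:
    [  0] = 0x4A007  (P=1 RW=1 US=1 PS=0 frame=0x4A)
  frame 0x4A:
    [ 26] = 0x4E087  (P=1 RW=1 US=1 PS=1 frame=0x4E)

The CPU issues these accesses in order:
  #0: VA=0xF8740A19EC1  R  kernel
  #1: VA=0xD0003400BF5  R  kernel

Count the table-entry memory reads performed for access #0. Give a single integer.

Trace:
#0 VA=0xF8740A19EC1 (r,kernel):
  L0 @0x3F[31] → 0x40007  P=1,RW=1,US=1,PS=0
  L1 @0x40[29] → 0x42007  P=1,RW=1,US=1,PS=0
  L2 @0x42[5] → 0x46007  P=1,RW=1,US=1,PS=0
  L3 @0x46[25] → 0x47007  P=1,RW=1,US=1,PS=0
  ✓ 0x47EC1  — 4 lookups
#1 VA=0xD0003400BF5 (r,kernel):
  L0 @0x3F[26] → 0x48007  P=1,RW=1,US=1,PS=0
  L1 @0x48[0] → 0x4A007  P=1,RW=1,US=1,PS=0
  L2 @0x4A[26] → 0x4E087  P=1,RW=1,US=1,PS=1
  ✓ 0x4EBF5 (huge @L2)  — 3 lookups

Entries read for #0: 4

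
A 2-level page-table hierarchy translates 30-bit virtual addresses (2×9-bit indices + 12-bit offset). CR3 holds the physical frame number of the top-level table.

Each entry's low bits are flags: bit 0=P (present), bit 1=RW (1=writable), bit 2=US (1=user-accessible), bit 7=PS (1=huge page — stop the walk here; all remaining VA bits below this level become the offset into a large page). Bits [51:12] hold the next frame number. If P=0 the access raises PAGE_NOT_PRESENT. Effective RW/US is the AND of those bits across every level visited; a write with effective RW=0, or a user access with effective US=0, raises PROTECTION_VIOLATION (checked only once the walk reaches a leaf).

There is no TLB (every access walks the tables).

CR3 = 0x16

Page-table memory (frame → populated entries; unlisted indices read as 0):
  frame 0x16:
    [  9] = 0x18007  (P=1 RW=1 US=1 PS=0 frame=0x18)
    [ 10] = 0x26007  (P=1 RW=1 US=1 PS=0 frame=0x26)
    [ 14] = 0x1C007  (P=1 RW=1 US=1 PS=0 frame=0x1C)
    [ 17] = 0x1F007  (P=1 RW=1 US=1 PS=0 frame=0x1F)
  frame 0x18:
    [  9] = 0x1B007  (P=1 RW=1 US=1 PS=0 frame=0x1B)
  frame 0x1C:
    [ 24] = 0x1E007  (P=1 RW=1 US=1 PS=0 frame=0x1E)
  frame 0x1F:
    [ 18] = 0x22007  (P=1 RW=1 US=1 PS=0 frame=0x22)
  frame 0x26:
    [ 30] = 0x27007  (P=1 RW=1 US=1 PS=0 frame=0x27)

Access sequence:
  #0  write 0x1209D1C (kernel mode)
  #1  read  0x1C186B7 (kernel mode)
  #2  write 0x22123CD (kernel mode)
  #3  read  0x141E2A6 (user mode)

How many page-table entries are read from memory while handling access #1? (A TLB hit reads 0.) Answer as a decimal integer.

Per-access translation:
#0 VA=0x1209D1C (w,kernel):
  lvl0: tbl 0x16, slot 9 ⇒ 0x18007 (P1/RW1/US1/PS0)
  lvl1: tbl 0x18, slot 9 ⇒ 0x1B007 (P1/RW1/US1/PS0)
  ✓ 0x1BD1C  — 2 lookups
#1 VA=0x1C186B7 (r,kernel):
  lvl0: tbl 0x16, slot 14 ⇒ 0x1C007 (P1/RW1/US1/PS0)
  lvl1: tbl 0x1C, slot 24 ⇒ 0x1E007 (P1/RW1/US1/PS0)
  ✓ 0x1E6B7  — 2 lookups
#2 VA=0x22123CD (w,kernel):
  lvl0: tbl 0x16, slot 17 ⇒ 0x1F007 (P1/RW1/US1/PS0)
  lvl1: tbl 0x1F, slot 18 ⇒ 0x22007 (P1/RW1/US1/PS0)
  ✓ 0x223CD  — 2 lookups
#3 VA=0x141E2A6 (r,user):
  lvl0: tbl 0x16, slot 10 ⇒ 0x26007 (P1/RW1/US1/PS0)
  lvl1: tbl 0x26, slot 30 ⇒ 0x27007 (P1/RW1/US1/PS0)
  ✓ 0x272A6  — 2 lookups

Entries read for #1: 2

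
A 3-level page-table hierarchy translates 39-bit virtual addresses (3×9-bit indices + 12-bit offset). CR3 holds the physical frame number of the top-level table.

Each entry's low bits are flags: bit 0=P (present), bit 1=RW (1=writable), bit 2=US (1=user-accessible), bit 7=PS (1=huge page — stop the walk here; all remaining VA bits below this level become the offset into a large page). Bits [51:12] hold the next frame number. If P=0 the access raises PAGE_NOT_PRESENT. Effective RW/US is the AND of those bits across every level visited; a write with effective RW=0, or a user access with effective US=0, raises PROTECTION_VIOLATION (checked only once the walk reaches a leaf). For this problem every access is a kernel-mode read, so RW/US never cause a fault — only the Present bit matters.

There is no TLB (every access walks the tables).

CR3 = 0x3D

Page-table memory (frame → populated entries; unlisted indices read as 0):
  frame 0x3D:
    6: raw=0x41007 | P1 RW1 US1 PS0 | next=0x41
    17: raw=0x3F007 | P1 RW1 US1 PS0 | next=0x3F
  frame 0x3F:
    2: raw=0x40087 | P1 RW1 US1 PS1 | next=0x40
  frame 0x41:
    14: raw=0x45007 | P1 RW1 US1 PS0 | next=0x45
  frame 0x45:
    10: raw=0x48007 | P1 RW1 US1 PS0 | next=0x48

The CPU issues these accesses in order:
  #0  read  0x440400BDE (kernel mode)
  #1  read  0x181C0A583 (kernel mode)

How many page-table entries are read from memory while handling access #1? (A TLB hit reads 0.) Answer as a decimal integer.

Per-access translation:
#0 VA=0x440400BDE (r,kernel):
  [0] read 0x3D idx=17: raw=0x3F007 flags P=1 W=1 U=1 S=0
  [1] read 0x3F idx=2: raw=0x40087 flags P=1 W=1 U=1 S=1
  → PA=0x40BDE (huge @L1)  (2 entries read)
#1 VA=0x181C0A583 (r,kernel):
  [0] read 0x3D idx=6: raw=0x41007 flags P=1 W=1 U=1 S=0
  [1] read 0x41 idx=14: raw=0x45007 flags P=1 W=1 U=1 S=0
  [2] read 0x45 idx=10: raw=0x48007 flags P=1 W=1 U=1 S=0
  → PA=0x48583  (3 entries read)

Entries read for #1: 3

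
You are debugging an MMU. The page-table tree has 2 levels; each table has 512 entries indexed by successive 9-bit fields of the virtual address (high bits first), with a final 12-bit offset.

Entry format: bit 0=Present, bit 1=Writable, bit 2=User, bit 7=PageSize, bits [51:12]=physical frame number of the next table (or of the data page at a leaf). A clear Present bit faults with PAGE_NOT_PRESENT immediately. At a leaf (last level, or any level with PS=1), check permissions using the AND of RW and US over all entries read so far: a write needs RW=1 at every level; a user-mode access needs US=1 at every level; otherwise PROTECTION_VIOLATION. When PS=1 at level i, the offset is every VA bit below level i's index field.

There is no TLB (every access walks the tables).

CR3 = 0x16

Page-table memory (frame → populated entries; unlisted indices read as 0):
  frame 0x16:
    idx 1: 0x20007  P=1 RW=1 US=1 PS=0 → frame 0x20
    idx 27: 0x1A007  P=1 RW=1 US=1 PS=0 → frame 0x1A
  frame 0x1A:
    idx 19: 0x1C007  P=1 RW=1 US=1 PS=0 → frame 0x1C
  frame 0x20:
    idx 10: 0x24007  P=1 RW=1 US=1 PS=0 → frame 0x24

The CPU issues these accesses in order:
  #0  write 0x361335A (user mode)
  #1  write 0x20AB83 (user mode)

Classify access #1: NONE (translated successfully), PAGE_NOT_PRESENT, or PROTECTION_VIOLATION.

Walk each access:
#0 VA=0x361335A (w,user):
  lvl0: tbl 0x16, slot 27 ⇒ 0x1A007 (P1/RW1/US1/PS0)
  lvl1: tbl 0x1A, slot 19 ⇒ 0x1C007 (P1/RW1/US1/PS0)
  ✓ 0x1C35A  — 2 lookups
#1 VA=0x20AB83 (w,user):
  lvl0: tbl 0x16, slot 1 ⇒ 0x20007 (P1/RW1/US1/PS0)
  lvl1: tbl 0x20, slot 10 ⇒ 0x24007 (P1/RW1/US1/PS0)
  ✓ 0x24B83  — 2 lookups

Access #1 fault: NONE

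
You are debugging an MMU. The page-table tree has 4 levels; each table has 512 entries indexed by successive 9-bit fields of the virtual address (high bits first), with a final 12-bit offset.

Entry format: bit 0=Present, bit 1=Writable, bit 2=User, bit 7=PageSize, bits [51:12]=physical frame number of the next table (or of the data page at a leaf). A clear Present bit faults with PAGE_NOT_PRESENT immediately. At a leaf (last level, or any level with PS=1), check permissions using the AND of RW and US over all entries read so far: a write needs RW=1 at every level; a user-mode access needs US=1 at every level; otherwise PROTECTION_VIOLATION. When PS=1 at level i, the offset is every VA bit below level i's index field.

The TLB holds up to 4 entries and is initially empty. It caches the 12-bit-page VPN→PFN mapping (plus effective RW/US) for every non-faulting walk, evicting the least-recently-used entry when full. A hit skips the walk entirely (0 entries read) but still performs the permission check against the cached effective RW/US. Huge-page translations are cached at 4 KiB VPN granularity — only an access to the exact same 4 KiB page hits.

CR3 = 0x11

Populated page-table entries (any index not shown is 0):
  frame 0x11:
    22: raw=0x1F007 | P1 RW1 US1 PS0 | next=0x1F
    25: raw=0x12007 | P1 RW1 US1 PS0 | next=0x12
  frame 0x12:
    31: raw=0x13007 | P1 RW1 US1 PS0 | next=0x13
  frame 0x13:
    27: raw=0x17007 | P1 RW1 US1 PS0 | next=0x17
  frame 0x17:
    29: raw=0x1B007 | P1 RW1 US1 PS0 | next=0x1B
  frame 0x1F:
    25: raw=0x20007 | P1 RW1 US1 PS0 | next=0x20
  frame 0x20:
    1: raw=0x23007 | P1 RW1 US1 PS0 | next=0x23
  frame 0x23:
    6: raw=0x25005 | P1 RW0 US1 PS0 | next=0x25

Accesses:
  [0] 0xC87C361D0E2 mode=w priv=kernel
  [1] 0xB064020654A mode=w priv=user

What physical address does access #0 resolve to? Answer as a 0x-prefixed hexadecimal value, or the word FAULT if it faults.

Trace:
#0 VA=0xC87C361D0E2 (w,kernel):
  [0] read 0x11 idx=25: raw=0x12007 flags P=1 W=1 U=1 S=0
  [1] read 0x12 idx=31: raw=0x13007 flags P=1 W=1 U=1 S=0
  [2] read 0x13 idx=27: raw=0x17007 flags P=1 W=1 U=1 S=0
  [3] read 0x17 idx=29: raw=0x1B007 flags P=1 W=1 U=1 S=0
  ✓ 0x1B0E2  — 4 lookups
#1 VA=0xB064020654A (w,user):
  [0] read 0x11 idx=22: raw=0x1F007 flags P=1 W=1 U=1 S=0
  [1] read 0x1F idx=25: raw=0x20007 flags P=1 W=1 U=1 S=0
  [2] read 0x20 idx=1: raw=0x23007 flags P=1 W=1 U=1 S=0
  [3] read 0x23 idx=6: raw=0x25005 flags P=1 W=0 U=1 S=0
  → PROTECTION_VIOLATION  (4 entries read)

Access #0 PA: 0x1B0E2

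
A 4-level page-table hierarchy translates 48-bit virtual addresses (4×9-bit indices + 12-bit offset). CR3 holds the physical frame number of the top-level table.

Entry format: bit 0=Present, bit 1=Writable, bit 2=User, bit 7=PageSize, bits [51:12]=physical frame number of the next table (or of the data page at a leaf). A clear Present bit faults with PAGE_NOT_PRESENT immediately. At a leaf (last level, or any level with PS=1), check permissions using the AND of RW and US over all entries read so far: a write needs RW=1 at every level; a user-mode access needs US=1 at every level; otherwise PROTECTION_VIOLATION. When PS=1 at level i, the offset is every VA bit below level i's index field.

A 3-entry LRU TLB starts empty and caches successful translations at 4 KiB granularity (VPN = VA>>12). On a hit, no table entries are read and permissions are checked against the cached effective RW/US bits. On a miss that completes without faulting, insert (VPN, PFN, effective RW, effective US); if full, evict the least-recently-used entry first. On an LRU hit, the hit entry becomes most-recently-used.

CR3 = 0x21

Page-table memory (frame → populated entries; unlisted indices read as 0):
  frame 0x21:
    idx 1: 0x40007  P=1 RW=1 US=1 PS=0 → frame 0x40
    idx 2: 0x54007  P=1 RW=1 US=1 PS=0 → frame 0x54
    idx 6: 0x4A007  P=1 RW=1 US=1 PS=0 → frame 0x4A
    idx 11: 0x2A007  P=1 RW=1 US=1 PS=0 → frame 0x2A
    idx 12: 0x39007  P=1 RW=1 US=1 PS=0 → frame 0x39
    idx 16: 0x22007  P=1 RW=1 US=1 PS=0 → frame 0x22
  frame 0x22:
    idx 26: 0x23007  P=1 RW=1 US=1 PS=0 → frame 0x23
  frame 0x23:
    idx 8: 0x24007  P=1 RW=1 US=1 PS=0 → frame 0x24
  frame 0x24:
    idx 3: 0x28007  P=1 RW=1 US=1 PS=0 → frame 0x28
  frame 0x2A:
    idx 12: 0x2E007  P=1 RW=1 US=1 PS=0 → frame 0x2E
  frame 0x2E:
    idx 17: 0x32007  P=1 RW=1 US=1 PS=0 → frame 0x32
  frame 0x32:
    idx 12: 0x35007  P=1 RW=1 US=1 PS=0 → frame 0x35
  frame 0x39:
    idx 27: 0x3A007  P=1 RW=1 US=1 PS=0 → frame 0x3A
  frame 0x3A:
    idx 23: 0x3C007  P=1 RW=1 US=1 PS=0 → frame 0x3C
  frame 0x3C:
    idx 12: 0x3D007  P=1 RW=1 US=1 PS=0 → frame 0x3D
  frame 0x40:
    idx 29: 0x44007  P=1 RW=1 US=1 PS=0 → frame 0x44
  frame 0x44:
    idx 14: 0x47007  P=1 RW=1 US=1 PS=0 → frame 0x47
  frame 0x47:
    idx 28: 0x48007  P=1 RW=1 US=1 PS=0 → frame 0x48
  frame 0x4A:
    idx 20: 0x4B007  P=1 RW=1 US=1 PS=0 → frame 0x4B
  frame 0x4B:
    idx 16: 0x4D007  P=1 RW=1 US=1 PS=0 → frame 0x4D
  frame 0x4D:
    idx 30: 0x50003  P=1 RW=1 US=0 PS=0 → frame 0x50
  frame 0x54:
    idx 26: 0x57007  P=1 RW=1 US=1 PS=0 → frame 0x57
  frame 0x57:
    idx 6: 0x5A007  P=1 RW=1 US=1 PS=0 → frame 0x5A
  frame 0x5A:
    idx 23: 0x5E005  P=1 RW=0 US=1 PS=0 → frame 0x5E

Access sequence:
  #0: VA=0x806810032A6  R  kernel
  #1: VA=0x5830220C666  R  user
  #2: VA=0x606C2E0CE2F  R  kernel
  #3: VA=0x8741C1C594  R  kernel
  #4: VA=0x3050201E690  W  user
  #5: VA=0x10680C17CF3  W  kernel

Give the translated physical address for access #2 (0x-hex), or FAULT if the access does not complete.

Walk each access:
#0 VA=0x806810032A6 (r,kernel):
  L0 @0x21[16] → 0x22007  P=1,RW=1,US=1,PS=0
  L1 @0x22[26] → 0x23007  P=1,RW=1,US=1,PS=0
  L2 @0x23[8] → 0x24007  P=1,RW=1,US=1,PS=0
  L3 @0x24[3] → 0x28007  P=1,RW=1,US=1,PS=0
  → PA=0x282A6  (4 entries read)
#1 VA=0x5830220C666 (r,user):
  L0 @0x21[11] → 0x2A007  P=1,RW=1,US=1,PS=0
  L1 @0x2A[12] → 0x2E007  P=1,RW=1,US=1,PS=0
  L2 @0x2E[17] → 0x32007  P=1,RW=1,US=1,PS=0
  L3 @0x32[12] → 0x35007  P=1,RW=1,US=1,PS=0
  → PA=0x35666  (4 entries read)
#2 VA=0x606C2E0CE2F (r,kernel):
  L0 @0x21[12] → 0x39007  P=1,RW=1,US=1,PS=0
  L1 @0x39[27] → 0x3A007  P=1,RW=1,US=1,PS=0
  L2 @0x3A[23] → 0x3C007  P=1,RW=1,US=1,PS=0
  L3 @0x3C[12] → 0x3D007  P=1,RW=1,US=1,PS=0
  → PA=0x3DE2F  (4 entries read)
#3 VA=0x8741C1C594 (r,kernel):
  L0 @0x21[1] → 0x40007  P=1,RW=1,US=1,PS=0
  L1 @0x40[29] → 0x44007  P=1,RW=1,US=1,PS=0
  L2 @0x44[14] → 0x47007  P=1,RW=1,US=1,PS=0
  L3 @0x47[28] → 0x48007  P=1,RW=1,US=1,PS=0
  → PA=0x48594  (4 entries read)
#4 VA=0x3050201E690 (w,user):
  L0 @0x21[6] → 0x4A007  P=1,RW=1,US=1,PS=0
  L1 @0x4A[20] → 0x4B007  P=1,RW=1,US=1,PS=0
  L2 @0x4B[16] → 0x4D007  P=1,RW=1,US=1,PS=0
  L3 @0x4D[30] → 0x50003  P=1,RW=1,US=0,PS=0
  → PROTECTION_VIOLATION  (4 entries read)
#5 VA=0x10680C17CF3 (w,kernel):
  L0 @0x21[2] → 0x54007  P=1,RW=1,US=1,PS=0
  L1 @0x54[26] → 0x57007  P=1,RW=1,US=1,PS=0
  L2 @0x57[6] → 0x5A007  P=1,RW=1,US=1,PS=0
  L3 @0x5A[23] → 0x5E005  P=1,RW=0,US=1,PS=0
  → PROTECTION_VIOLATION  (4 entries read)

Access #2 PA: 0x3DE2F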